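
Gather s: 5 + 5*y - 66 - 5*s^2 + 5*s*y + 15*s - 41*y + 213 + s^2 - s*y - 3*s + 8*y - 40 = -4*s^2 + s*(4*y + 12) - 28*y + 112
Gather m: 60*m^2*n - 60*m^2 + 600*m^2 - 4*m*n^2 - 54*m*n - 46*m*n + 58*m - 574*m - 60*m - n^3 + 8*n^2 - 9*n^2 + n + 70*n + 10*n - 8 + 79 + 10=m^2*(60*n + 540) + m*(-4*n^2 - 100*n - 576) - n^3 - n^2 + 81*n + 81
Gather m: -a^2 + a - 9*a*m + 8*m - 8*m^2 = -a^2 + a - 8*m^2 + m*(8 - 9*a)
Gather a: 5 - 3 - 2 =0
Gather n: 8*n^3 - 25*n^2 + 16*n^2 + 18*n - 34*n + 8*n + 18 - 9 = 8*n^3 - 9*n^2 - 8*n + 9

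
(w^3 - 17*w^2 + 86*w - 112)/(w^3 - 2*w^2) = 1 - 15/w + 56/w^2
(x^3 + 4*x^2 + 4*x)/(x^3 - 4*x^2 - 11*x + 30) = x*(x^2 + 4*x + 4)/(x^3 - 4*x^2 - 11*x + 30)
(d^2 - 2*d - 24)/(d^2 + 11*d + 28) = (d - 6)/(d + 7)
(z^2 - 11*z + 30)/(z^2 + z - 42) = (z - 5)/(z + 7)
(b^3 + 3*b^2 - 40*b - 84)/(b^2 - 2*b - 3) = (-b^3 - 3*b^2 + 40*b + 84)/(-b^2 + 2*b + 3)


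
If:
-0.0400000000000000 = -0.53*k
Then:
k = 0.08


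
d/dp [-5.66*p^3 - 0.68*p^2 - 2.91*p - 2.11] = -16.98*p^2 - 1.36*p - 2.91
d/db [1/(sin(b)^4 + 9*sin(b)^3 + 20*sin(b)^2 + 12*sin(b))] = (-43*sin(b) + sin(3*b) + 27*cos(2*b)/2 - 51/2)*cos(b)/((sin(b)^3 + 9*sin(b)^2 + 20*sin(b) + 12)^2*sin(b)^2)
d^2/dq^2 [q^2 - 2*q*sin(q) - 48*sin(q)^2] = 2*q*sin(q) + 192*sin(q)^2 - 4*cos(q) - 94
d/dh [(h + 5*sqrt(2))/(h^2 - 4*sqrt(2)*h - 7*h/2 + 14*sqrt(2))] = 2*(2*h^2 - 8*sqrt(2)*h - 7*h + (h + 5*sqrt(2))*(-4*h + 7 + 8*sqrt(2)) + 28*sqrt(2))/(2*h^2 - 8*sqrt(2)*h - 7*h + 28*sqrt(2))^2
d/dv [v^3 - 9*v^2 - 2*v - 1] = 3*v^2 - 18*v - 2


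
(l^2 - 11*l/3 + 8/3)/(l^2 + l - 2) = (l - 8/3)/(l + 2)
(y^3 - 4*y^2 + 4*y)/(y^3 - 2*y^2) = (y - 2)/y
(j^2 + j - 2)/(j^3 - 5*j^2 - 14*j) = (j - 1)/(j*(j - 7))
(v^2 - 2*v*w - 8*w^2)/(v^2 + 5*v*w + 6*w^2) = (v - 4*w)/(v + 3*w)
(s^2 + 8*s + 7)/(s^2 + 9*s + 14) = (s + 1)/(s + 2)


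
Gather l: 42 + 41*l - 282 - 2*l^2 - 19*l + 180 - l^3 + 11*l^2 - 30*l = -l^3 + 9*l^2 - 8*l - 60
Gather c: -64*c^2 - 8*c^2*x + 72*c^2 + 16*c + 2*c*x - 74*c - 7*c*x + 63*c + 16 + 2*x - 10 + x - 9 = c^2*(8 - 8*x) + c*(5 - 5*x) + 3*x - 3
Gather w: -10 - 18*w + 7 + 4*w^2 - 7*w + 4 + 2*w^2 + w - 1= 6*w^2 - 24*w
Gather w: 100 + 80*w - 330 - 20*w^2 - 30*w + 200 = -20*w^2 + 50*w - 30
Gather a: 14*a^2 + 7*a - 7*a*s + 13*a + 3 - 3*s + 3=14*a^2 + a*(20 - 7*s) - 3*s + 6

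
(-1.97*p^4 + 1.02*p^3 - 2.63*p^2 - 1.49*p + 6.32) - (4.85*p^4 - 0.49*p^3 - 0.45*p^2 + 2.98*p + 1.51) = -6.82*p^4 + 1.51*p^3 - 2.18*p^2 - 4.47*p + 4.81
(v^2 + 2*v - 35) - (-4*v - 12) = v^2 + 6*v - 23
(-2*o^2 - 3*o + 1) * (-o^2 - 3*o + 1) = 2*o^4 + 9*o^3 + 6*o^2 - 6*o + 1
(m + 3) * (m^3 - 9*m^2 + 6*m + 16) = m^4 - 6*m^3 - 21*m^2 + 34*m + 48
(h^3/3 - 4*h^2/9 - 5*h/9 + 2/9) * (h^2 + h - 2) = h^5/3 - h^4/9 - 5*h^3/3 + 5*h^2/9 + 4*h/3 - 4/9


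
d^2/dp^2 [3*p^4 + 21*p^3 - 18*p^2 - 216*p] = 36*p^2 + 126*p - 36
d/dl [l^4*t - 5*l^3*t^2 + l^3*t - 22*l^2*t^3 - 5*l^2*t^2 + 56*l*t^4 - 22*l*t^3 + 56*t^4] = t*(4*l^3 - 15*l^2*t + 3*l^2 - 44*l*t^2 - 10*l*t + 56*t^3 - 22*t^2)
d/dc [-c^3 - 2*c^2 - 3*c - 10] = -3*c^2 - 4*c - 3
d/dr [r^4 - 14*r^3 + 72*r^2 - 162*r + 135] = 4*r^3 - 42*r^2 + 144*r - 162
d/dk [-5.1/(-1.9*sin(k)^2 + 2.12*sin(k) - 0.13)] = (10.812 - 19.38*sin(k))*cos(k)/(1.9*sin(k)^2 - 2.12*sin(k) + 0.13)^2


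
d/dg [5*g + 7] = 5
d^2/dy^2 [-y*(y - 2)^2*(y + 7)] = -12*y^2 - 18*y + 48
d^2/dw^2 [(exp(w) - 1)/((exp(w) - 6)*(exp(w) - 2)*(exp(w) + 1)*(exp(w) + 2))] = (9*exp(8*w) - 71*exp(7*w) + 195*exp(6*w) - 135*exp(5*w) - 558*exp(4*w) + 1944*exp(3*w) + 960*exp(2*w) - 1840*exp(w) + 1056)*exp(w)/(exp(12*w) - 15*exp(11*w) + 45*exp(10*w) + 235*exp(9*w) - 978*exp(8*w) - 1920*exp(7*w) + 6560*exp(6*w) + 10080*exp(5*w) - 17472*exp(4*w) - 29440*exp(3*w) + 11520*exp(2*w) + 34560*exp(w) + 13824)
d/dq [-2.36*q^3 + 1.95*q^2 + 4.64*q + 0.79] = -7.08*q^2 + 3.9*q + 4.64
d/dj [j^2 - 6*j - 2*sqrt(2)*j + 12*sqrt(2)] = 2*j - 6 - 2*sqrt(2)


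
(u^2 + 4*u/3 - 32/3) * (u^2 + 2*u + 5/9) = u^4 + 10*u^3/3 - 67*u^2/9 - 556*u/27 - 160/27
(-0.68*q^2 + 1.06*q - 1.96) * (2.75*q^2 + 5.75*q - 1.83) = -1.87*q^4 - 0.995*q^3 + 1.9494*q^2 - 13.2098*q + 3.5868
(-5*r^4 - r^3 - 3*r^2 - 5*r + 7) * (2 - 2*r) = 10*r^5 - 8*r^4 + 4*r^3 + 4*r^2 - 24*r + 14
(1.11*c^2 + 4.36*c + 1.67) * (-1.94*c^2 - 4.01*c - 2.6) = -2.1534*c^4 - 12.9095*c^3 - 23.6094*c^2 - 18.0327*c - 4.342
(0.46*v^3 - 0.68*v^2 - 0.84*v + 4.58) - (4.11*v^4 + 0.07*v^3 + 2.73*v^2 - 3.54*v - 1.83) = -4.11*v^4 + 0.39*v^3 - 3.41*v^2 + 2.7*v + 6.41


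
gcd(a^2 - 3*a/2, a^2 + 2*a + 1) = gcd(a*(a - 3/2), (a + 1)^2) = 1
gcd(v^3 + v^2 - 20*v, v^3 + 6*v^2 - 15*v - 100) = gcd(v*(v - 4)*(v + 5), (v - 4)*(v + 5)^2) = v^2 + v - 20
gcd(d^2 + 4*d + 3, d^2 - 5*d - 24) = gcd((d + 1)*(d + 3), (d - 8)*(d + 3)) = d + 3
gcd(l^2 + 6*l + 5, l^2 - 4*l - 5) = l + 1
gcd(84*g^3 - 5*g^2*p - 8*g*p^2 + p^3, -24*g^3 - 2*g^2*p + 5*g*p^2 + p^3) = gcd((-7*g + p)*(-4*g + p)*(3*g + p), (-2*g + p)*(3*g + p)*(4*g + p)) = 3*g + p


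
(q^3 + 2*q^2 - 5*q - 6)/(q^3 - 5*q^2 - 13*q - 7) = (q^2 + q - 6)/(q^2 - 6*q - 7)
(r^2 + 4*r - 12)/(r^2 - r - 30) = (-r^2 - 4*r + 12)/(-r^2 + r + 30)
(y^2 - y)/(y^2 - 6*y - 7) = y*(1 - y)/(-y^2 + 6*y + 7)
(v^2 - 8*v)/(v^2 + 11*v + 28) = v*(v - 8)/(v^2 + 11*v + 28)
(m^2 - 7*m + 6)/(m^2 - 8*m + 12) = (m - 1)/(m - 2)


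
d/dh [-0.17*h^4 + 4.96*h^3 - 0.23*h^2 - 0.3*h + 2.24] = -0.68*h^3 + 14.88*h^2 - 0.46*h - 0.3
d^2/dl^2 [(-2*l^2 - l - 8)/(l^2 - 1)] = 2*(-l^3 - 30*l^2 - 3*l - 10)/(l^6 - 3*l^4 + 3*l^2 - 1)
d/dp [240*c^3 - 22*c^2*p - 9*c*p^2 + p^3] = -22*c^2 - 18*c*p + 3*p^2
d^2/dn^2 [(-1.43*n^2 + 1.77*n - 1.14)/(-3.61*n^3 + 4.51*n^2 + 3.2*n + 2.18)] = (37.271806*n^6 - 138.400902*n^5 + 450.30057*n^4 - 293.587422*n^3 - 191.400792*n^2 + 256.958028*n + 39.2176)/(47.045881*n^9 - 176.324313*n^8 + 95.175123*n^7 + 135.633335*n^6 + 128.591028*n^5 - 120.471294*n^4 - 170.070068*n^3 - 131.269572*n^2 - 45.62304*n - 10.360232)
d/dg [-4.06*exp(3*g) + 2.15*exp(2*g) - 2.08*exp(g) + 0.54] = (-12.18*exp(2*g) + 4.3*exp(g) - 2.08)*exp(g)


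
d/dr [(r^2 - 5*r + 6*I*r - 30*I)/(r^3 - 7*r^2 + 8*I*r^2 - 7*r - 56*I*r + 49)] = (-r^4 + r^3*(10 - 12*I) + r^2*(6 + 116*I) + r*(-382 - 420*I) + 1435 + 84*I)/(r^6 + r^5*(-14 + 16*I) + r^4*(-29 - 224*I) + r^3*(1092 + 672*I) + r^2*(-3773 + 1568*I) + r*(-686 - 5488*I) + 2401)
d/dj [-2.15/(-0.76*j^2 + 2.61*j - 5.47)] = (5.6115 - 3.268*j)/(0.76*j^2 - 2.61*j + 5.47)^2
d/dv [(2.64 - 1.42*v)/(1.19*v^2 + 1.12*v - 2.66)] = (1.6898*v^2 - 6.2832*v + 0.8204)/(1.4161*v^4 + 2.6656*v^3 - 5.0764*v^2 - 5.9584*v + 7.0756)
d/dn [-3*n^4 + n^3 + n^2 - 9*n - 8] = -12*n^3 + 3*n^2 + 2*n - 9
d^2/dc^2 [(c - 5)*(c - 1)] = 2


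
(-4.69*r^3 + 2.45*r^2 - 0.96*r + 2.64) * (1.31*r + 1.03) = -6.1439*r^4 - 1.6212*r^3 + 1.2659*r^2 + 2.4696*r + 2.7192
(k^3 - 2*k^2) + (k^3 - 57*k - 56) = 2*k^3 - 2*k^2 - 57*k - 56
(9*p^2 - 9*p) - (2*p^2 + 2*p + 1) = 7*p^2 - 11*p - 1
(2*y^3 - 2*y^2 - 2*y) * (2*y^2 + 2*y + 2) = 4*y^5 - 4*y^3 - 8*y^2 - 4*y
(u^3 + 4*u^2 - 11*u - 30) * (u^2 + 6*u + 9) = u^5 + 10*u^4 + 22*u^3 - 60*u^2 - 279*u - 270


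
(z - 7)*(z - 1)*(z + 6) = z^3 - 2*z^2 - 41*z + 42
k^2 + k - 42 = (k - 6)*(k + 7)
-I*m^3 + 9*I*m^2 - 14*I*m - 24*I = (m - 6)*(m - 4)*(-I*m - I)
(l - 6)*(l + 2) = l^2 - 4*l - 12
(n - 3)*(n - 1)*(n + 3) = n^3 - n^2 - 9*n + 9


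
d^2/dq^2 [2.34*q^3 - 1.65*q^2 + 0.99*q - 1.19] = 14.04*q - 3.3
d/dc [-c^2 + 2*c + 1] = 2 - 2*c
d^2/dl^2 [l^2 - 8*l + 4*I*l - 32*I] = 2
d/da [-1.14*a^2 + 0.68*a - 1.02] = 0.68 - 2.28*a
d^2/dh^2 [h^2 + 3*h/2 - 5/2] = 2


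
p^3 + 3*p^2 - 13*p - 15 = (p - 3)*(p + 1)*(p + 5)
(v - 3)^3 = v^3 - 9*v^2 + 27*v - 27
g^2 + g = g*(g + 1)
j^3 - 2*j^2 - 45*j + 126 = (j - 6)*(j - 3)*(j + 7)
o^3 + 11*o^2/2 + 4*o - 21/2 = (o - 1)*(o + 3)*(o + 7/2)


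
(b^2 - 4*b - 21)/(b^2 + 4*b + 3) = (b - 7)/(b + 1)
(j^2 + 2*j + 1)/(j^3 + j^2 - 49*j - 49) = (j + 1)/(j^2 - 49)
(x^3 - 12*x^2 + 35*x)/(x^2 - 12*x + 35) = x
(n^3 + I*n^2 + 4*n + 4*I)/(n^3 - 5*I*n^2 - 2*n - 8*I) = (n + 2*I)/(n - 4*I)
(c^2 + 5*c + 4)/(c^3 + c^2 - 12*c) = (c + 1)/(c*(c - 3))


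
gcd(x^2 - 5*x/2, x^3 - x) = x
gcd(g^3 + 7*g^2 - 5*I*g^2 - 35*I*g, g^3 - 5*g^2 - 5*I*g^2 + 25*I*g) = g^2 - 5*I*g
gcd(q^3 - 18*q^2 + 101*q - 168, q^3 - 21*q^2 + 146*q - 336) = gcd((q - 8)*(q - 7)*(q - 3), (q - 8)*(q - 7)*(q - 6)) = q^2 - 15*q + 56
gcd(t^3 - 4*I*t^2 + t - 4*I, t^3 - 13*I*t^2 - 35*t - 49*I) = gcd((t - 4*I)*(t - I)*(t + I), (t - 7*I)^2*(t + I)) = t + I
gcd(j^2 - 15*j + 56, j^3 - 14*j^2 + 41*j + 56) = j^2 - 15*j + 56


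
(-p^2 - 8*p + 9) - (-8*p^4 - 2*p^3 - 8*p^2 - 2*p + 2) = 8*p^4 + 2*p^3 + 7*p^2 - 6*p + 7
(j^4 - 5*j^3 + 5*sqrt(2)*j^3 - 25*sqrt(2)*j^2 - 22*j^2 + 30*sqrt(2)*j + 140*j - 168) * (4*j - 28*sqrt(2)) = 4*j^5 - 20*j^4 - 8*sqrt(2)*j^4 - 368*j^3 + 40*sqrt(2)*j^3 + 736*sqrt(2)*j^2 + 1960*j^2 - 3920*sqrt(2)*j - 2352*j + 4704*sqrt(2)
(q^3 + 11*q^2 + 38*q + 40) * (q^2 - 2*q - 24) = q^5 + 9*q^4 - 8*q^3 - 300*q^2 - 992*q - 960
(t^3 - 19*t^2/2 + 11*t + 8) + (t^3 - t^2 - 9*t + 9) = 2*t^3 - 21*t^2/2 + 2*t + 17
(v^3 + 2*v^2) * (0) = 0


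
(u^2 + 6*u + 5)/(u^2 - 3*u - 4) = (u + 5)/(u - 4)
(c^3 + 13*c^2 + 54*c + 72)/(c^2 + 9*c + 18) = c + 4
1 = 1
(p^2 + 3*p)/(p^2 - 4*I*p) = (p + 3)/(p - 4*I)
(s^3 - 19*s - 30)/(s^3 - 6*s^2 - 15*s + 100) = (s^2 + 5*s + 6)/(s^2 - s - 20)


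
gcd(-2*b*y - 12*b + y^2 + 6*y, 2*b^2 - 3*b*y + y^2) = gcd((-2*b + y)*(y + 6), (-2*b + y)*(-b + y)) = -2*b + y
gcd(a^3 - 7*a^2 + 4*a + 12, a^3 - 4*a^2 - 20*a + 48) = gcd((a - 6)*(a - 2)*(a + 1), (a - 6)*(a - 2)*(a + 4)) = a^2 - 8*a + 12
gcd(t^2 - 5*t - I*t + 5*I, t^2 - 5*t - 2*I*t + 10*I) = t - 5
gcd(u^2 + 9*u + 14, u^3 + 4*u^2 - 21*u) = u + 7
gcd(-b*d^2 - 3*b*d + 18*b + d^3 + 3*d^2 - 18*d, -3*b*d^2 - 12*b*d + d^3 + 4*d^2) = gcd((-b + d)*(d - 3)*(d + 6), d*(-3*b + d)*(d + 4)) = 1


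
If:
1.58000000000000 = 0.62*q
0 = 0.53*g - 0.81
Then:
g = 1.53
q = 2.55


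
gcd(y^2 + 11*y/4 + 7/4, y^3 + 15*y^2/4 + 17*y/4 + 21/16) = y + 7/4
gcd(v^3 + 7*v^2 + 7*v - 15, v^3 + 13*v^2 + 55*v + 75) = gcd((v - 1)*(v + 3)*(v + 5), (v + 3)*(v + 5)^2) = v^2 + 8*v + 15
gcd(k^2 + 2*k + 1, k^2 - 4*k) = 1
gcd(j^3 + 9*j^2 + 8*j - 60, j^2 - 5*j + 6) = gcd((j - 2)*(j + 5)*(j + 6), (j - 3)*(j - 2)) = j - 2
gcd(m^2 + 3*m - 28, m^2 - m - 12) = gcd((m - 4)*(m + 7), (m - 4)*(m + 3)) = m - 4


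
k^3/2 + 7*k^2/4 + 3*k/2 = k*(k/2 + 1)*(k + 3/2)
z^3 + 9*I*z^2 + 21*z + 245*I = (z - 5*I)*(z + 7*I)^2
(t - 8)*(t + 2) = t^2 - 6*t - 16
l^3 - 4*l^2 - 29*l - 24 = (l - 8)*(l + 1)*(l + 3)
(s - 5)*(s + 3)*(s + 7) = s^3 + 5*s^2 - 29*s - 105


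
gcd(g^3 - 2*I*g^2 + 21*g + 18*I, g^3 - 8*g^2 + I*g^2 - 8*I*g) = g + I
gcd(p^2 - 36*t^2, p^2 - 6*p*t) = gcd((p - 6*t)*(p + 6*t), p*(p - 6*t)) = p - 6*t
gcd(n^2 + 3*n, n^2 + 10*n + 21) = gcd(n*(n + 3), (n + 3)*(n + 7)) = n + 3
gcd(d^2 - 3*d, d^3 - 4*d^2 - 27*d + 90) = d - 3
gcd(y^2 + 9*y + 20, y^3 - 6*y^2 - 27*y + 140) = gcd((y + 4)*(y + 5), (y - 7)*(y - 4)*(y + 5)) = y + 5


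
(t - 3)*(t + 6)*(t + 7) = t^3 + 10*t^2 + 3*t - 126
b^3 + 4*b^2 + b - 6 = (b - 1)*(b + 2)*(b + 3)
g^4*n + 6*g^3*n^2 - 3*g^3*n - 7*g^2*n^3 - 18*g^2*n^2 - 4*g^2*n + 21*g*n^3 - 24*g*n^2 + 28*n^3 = (g - 4)*(g - n)*(g + 7*n)*(g*n + n)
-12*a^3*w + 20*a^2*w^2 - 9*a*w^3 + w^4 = w*(-6*a + w)*(-2*a + w)*(-a + w)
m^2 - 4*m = m*(m - 4)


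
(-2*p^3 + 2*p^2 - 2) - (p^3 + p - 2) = -3*p^3 + 2*p^2 - p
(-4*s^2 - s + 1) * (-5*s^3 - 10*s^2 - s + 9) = 20*s^5 + 45*s^4 + 9*s^3 - 45*s^2 - 10*s + 9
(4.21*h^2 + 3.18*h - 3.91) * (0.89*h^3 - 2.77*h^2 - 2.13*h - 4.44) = 3.7469*h^5 - 8.8315*h^4 - 21.2558*h^3 - 14.6351*h^2 - 5.7909*h + 17.3604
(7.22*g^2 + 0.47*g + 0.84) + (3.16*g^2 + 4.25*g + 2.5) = 10.38*g^2 + 4.72*g + 3.34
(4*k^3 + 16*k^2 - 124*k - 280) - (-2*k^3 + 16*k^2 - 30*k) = 6*k^3 - 94*k - 280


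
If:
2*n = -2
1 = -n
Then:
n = -1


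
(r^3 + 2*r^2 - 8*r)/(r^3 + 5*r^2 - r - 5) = r*(r^2 + 2*r - 8)/(r^3 + 5*r^2 - r - 5)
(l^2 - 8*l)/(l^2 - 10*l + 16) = l/(l - 2)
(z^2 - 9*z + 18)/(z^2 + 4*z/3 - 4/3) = 3*(z^2 - 9*z + 18)/(3*z^2 + 4*z - 4)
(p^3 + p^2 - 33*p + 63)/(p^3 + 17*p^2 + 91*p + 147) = (p^2 - 6*p + 9)/(p^2 + 10*p + 21)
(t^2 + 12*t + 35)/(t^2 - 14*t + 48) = (t^2 + 12*t + 35)/(t^2 - 14*t + 48)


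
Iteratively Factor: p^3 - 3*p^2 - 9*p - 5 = (p - 5)*(p^2 + 2*p + 1) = (p - 5)*(p + 1)*(p + 1)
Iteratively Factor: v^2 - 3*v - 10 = (v + 2)*(v - 5)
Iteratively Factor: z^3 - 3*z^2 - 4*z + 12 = (z - 2)*(z^2 - z - 6) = (z - 2)*(z + 2)*(z - 3)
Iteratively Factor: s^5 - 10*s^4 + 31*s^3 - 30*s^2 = (s - 2)*(s^4 - 8*s^3 + 15*s^2) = (s - 5)*(s - 2)*(s^3 - 3*s^2) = (s - 5)*(s - 3)*(s - 2)*(s^2) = s*(s - 5)*(s - 3)*(s - 2)*(s)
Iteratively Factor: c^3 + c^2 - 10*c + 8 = (c - 2)*(c^2 + 3*c - 4) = (c - 2)*(c - 1)*(c + 4)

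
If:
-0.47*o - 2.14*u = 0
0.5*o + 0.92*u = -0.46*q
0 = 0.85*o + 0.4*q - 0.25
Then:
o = 0.42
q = -0.27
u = -0.09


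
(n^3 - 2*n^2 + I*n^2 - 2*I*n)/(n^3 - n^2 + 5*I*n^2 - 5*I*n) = (n^2 + n*(-2 + I) - 2*I)/(n^2 + n*(-1 + 5*I) - 5*I)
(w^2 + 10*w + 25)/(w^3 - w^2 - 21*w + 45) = (w + 5)/(w^2 - 6*w + 9)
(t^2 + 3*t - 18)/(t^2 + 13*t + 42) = (t - 3)/(t + 7)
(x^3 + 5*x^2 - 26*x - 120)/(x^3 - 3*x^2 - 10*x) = (x^2 + 10*x + 24)/(x*(x + 2))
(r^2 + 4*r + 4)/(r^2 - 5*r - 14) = (r + 2)/(r - 7)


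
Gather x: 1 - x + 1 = 2 - x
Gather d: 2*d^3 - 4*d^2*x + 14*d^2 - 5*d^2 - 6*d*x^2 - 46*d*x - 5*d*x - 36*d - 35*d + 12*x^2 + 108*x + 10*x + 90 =2*d^3 + d^2*(9 - 4*x) + d*(-6*x^2 - 51*x - 71) + 12*x^2 + 118*x + 90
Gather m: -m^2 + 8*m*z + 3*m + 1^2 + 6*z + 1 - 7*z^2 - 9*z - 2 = -m^2 + m*(8*z + 3) - 7*z^2 - 3*z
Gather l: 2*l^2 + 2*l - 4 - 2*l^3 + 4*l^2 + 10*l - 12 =-2*l^3 + 6*l^2 + 12*l - 16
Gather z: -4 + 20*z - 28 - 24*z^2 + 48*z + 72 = -24*z^2 + 68*z + 40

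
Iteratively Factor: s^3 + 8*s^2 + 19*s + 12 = (s + 3)*(s^2 + 5*s + 4) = (s + 1)*(s + 3)*(s + 4)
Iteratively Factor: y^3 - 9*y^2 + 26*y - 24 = (y - 2)*(y^2 - 7*y + 12) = (y - 3)*(y - 2)*(y - 4)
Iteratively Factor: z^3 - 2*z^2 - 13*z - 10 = (z - 5)*(z^2 + 3*z + 2) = (z - 5)*(z + 1)*(z + 2)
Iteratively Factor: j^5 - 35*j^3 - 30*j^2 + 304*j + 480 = (j + 3)*(j^4 - 3*j^3 - 26*j^2 + 48*j + 160) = (j - 5)*(j + 3)*(j^3 + 2*j^2 - 16*j - 32) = (j - 5)*(j - 4)*(j + 3)*(j^2 + 6*j + 8) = (j - 5)*(j - 4)*(j + 2)*(j + 3)*(j + 4)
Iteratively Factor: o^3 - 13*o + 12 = (o + 4)*(o^2 - 4*o + 3) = (o - 3)*(o + 4)*(o - 1)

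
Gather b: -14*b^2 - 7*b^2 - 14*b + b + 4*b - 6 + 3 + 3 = -21*b^2 - 9*b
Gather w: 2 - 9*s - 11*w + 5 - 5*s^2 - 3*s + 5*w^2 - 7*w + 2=-5*s^2 - 12*s + 5*w^2 - 18*w + 9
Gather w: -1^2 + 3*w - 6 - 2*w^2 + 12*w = -2*w^2 + 15*w - 7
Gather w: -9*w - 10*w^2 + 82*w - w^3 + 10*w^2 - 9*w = -w^3 + 64*w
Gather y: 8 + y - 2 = y + 6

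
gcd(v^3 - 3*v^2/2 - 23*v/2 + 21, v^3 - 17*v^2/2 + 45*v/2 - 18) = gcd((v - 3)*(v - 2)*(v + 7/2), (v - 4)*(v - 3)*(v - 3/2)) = v - 3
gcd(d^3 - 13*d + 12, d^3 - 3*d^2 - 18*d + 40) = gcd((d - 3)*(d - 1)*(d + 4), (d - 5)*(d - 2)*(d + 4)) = d + 4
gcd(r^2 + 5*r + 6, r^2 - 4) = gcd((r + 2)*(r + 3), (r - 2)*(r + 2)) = r + 2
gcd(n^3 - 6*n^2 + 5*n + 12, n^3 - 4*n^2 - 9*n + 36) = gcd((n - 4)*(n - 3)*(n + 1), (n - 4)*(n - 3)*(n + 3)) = n^2 - 7*n + 12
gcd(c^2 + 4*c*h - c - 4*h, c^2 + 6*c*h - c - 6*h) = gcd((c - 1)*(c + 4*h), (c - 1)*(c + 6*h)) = c - 1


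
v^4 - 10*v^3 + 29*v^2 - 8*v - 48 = (v - 4)^2*(v - 3)*(v + 1)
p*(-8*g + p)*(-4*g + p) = 32*g^2*p - 12*g*p^2 + p^3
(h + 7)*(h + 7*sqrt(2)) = h^2 + 7*h + 7*sqrt(2)*h + 49*sqrt(2)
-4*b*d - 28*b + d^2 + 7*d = (-4*b + d)*(d + 7)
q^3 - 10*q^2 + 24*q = q*(q - 6)*(q - 4)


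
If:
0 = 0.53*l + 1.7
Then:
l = -3.21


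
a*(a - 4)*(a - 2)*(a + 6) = a^4 - 28*a^2 + 48*a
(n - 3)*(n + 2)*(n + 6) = n^3 + 5*n^2 - 12*n - 36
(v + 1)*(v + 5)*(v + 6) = v^3 + 12*v^2 + 41*v + 30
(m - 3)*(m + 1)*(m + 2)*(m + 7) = m^4 + 7*m^3 - 7*m^2 - 55*m - 42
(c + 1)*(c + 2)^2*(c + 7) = c^4 + 12*c^3 + 43*c^2 + 60*c + 28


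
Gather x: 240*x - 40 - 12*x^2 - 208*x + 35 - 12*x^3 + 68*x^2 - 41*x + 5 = -12*x^3 + 56*x^2 - 9*x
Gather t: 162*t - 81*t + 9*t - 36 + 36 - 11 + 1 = 90*t - 10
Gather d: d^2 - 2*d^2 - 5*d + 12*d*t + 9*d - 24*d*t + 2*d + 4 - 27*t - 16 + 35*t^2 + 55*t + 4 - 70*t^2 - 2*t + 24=-d^2 + d*(6 - 12*t) - 35*t^2 + 26*t + 16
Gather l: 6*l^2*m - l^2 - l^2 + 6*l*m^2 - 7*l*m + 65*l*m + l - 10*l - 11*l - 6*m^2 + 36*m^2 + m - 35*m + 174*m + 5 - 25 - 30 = l^2*(6*m - 2) + l*(6*m^2 + 58*m - 20) + 30*m^2 + 140*m - 50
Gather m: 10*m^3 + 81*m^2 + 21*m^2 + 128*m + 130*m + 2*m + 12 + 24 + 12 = 10*m^3 + 102*m^2 + 260*m + 48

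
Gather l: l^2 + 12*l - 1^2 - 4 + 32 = l^2 + 12*l + 27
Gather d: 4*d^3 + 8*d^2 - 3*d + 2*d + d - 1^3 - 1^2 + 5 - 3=4*d^3 + 8*d^2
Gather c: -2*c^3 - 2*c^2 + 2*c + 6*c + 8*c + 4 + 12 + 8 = -2*c^3 - 2*c^2 + 16*c + 24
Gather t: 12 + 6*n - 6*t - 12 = 6*n - 6*t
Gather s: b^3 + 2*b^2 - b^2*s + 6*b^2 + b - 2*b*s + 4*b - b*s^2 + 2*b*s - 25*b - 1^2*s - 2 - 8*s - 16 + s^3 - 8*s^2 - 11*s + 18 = b^3 + 8*b^2 - 20*b + s^3 + s^2*(-b - 8) + s*(-b^2 - 20)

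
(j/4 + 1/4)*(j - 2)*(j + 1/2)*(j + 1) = j^4/4 + j^3/8 - 3*j^2/4 - 7*j/8 - 1/4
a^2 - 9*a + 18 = (a - 6)*(a - 3)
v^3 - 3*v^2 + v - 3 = (v - 3)*(v - I)*(v + I)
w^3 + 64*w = w*(w - 8*I)*(w + 8*I)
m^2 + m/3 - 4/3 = (m - 1)*(m + 4/3)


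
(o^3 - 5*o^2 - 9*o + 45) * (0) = 0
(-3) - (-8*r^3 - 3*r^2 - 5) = 8*r^3 + 3*r^2 + 2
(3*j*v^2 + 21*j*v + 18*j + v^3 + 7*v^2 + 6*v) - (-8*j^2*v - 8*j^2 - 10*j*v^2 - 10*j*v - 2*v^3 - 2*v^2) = 8*j^2*v + 8*j^2 + 13*j*v^2 + 31*j*v + 18*j + 3*v^3 + 9*v^2 + 6*v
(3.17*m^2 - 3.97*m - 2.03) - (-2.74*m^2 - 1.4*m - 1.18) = 5.91*m^2 - 2.57*m - 0.85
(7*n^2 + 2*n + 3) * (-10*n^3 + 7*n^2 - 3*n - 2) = -70*n^5 + 29*n^4 - 37*n^3 + n^2 - 13*n - 6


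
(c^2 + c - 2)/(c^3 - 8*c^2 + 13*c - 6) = (c + 2)/(c^2 - 7*c + 6)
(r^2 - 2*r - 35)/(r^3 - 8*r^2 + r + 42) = (r + 5)/(r^2 - r - 6)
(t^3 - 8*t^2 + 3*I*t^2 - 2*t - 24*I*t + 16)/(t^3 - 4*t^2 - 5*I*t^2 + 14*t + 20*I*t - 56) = (t^2 + t*(-8 + I) - 8*I)/(t^2 - t*(4 + 7*I) + 28*I)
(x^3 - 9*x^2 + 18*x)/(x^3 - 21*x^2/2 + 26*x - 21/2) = 2*x*(x - 6)/(2*x^2 - 15*x + 7)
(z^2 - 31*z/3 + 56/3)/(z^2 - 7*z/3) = (z - 8)/z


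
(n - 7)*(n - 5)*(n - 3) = n^3 - 15*n^2 + 71*n - 105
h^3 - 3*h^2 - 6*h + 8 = (h - 4)*(h - 1)*(h + 2)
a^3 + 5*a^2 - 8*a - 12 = (a - 2)*(a + 1)*(a + 6)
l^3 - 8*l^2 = l^2*(l - 8)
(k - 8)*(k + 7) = k^2 - k - 56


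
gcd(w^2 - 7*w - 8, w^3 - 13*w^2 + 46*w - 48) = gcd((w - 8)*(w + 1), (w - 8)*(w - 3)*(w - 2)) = w - 8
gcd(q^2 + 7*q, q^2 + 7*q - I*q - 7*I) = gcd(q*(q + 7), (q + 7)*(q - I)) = q + 7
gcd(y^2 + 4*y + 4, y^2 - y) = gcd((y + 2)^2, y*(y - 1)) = 1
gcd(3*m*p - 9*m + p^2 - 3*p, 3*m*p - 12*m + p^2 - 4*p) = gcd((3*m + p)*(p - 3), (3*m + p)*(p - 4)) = 3*m + p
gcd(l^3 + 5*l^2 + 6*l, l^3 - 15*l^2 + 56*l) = l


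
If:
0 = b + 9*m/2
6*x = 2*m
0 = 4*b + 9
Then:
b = -9/4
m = 1/2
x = 1/6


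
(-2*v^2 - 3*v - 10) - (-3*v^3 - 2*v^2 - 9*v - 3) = 3*v^3 + 6*v - 7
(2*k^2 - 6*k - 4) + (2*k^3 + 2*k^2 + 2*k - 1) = 2*k^3 + 4*k^2 - 4*k - 5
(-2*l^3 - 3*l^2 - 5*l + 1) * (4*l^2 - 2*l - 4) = -8*l^5 - 8*l^4 - 6*l^3 + 26*l^2 + 18*l - 4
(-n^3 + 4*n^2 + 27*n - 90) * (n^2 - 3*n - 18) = -n^5 + 7*n^4 + 33*n^3 - 243*n^2 - 216*n + 1620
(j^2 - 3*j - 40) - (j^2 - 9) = -3*j - 31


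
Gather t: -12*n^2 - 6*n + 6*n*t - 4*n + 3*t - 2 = -12*n^2 - 10*n + t*(6*n + 3) - 2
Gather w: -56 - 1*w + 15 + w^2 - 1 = w^2 - w - 42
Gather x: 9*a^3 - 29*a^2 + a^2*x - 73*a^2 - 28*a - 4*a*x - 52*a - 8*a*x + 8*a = 9*a^3 - 102*a^2 - 72*a + x*(a^2 - 12*a)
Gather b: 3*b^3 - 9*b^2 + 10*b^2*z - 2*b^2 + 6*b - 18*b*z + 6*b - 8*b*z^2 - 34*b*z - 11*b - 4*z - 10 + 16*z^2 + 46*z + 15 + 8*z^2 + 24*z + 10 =3*b^3 + b^2*(10*z - 11) + b*(-8*z^2 - 52*z + 1) + 24*z^2 + 66*z + 15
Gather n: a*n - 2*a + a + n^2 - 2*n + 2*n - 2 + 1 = a*n - a + n^2 - 1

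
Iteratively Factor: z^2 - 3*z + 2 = (z - 1)*(z - 2)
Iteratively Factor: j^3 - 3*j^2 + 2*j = (j)*(j^2 - 3*j + 2) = j*(j - 1)*(j - 2)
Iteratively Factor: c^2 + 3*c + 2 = (c + 2)*(c + 1)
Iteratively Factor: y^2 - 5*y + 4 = (y - 4)*(y - 1)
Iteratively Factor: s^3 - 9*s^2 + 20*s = (s)*(s^2 - 9*s + 20) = s*(s - 4)*(s - 5)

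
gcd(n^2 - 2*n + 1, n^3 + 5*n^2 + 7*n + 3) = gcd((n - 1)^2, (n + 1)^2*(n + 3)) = 1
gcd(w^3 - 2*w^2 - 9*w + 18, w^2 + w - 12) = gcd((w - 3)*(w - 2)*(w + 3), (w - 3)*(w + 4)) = w - 3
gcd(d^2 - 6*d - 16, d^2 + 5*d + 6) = d + 2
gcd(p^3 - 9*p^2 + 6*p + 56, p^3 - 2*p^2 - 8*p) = p^2 - 2*p - 8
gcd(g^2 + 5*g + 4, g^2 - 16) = g + 4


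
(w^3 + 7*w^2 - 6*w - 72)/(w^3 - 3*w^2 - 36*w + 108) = (w + 4)/(w - 6)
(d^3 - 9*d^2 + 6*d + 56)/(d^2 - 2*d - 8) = d - 7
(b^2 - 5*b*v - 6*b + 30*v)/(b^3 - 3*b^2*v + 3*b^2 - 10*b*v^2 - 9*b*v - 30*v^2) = (b - 6)/(b^2 + 2*b*v + 3*b + 6*v)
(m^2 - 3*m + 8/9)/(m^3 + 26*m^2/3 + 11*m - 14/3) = (m - 8/3)/(m^2 + 9*m + 14)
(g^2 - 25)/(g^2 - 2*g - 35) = (g - 5)/(g - 7)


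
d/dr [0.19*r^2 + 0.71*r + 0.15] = 0.38*r + 0.71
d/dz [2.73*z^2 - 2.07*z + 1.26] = 5.46*z - 2.07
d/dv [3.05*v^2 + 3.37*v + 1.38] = 6.1*v + 3.37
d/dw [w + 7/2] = 1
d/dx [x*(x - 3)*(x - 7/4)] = 3*x^2 - 19*x/2 + 21/4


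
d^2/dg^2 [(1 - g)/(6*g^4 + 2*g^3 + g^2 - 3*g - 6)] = 6*(-72*g^4 - 128*g^3 - 118*g^2 - 36*g - 11)/(216*g^9 + 864*g^8 + 2124*g^7 + 3752*g^6 + 4914*g^5 + 5040*g^4 + 3969*g^3 + 2322*g^2 + 972*g + 216)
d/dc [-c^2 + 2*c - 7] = 2 - 2*c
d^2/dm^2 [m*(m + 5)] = 2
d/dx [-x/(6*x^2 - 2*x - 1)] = (6*x^2 + 1)/(36*x^4 - 24*x^3 - 8*x^2 + 4*x + 1)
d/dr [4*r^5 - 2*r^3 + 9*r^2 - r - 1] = 20*r^4 - 6*r^2 + 18*r - 1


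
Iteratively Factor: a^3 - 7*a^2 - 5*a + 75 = (a + 3)*(a^2 - 10*a + 25) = (a - 5)*(a + 3)*(a - 5)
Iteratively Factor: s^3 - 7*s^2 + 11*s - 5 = (s - 1)*(s^2 - 6*s + 5) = (s - 1)^2*(s - 5)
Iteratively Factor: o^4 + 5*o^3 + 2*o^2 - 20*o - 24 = (o + 3)*(o^3 + 2*o^2 - 4*o - 8) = (o + 2)*(o + 3)*(o^2 - 4) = (o + 2)^2*(o + 3)*(o - 2)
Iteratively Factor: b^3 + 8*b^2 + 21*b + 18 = (b + 3)*(b^2 + 5*b + 6) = (b + 3)^2*(b + 2)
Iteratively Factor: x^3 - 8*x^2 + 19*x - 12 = (x - 3)*(x^2 - 5*x + 4) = (x - 4)*(x - 3)*(x - 1)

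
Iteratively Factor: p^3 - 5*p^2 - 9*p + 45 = (p + 3)*(p^2 - 8*p + 15) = (p - 3)*(p + 3)*(p - 5)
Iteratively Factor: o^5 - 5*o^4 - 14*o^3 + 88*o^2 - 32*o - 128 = (o + 4)*(o^4 - 9*o^3 + 22*o^2 - 32) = (o - 4)*(o + 4)*(o^3 - 5*o^2 + 2*o + 8) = (o - 4)^2*(o + 4)*(o^2 - o - 2) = (o - 4)^2*(o - 2)*(o + 4)*(o + 1)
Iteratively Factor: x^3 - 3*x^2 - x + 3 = (x + 1)*(x^2 - 4*x + 3) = (x - 1)*(x + 1)*(x - 3)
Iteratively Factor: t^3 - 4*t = (t - 2)*(t^2 + 2*t) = t*(t - 2)*(t + 2)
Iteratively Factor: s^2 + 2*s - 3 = (s + 3)*(s - 1)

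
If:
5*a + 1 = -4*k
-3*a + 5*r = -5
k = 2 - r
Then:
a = -5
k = 6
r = -4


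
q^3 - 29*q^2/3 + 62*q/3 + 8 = (q - 6)*(q - 4)*(q + 1/3)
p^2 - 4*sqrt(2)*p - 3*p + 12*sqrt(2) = (p - 3)*(p - 4*sqrt(2))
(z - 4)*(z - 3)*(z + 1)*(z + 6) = z^4 - 31*z^2 + 42*z + 72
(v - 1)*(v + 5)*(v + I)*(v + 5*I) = v^4 + 4*v^3 + 6*I*v^3 - 10*v^2 + 24*I*v^2 - 20*v - 30*I*v + 25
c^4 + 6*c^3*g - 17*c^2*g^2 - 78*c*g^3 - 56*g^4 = (c - 4*g)*(c + g)*(c + 2*g)*(c + 7*g)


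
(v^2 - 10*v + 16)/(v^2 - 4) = (v - 8)/(v + 2)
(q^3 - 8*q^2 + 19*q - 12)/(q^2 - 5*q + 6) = (q^2 - 5*q + 4)/(q - 2)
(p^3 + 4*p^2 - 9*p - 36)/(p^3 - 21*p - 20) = (p^2 - 9)/(p^2 - 4*p - 5)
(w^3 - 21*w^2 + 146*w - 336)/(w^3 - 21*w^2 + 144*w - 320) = (w^2 - 13*w + 42)/(w^2 - 13*w + 40)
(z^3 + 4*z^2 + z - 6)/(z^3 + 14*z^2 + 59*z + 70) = (z^2 + 2*z - 3)/(z^2 + 12*z + 35)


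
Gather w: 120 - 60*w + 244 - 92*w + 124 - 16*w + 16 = 504 - 168*w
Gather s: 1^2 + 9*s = 9*s + 1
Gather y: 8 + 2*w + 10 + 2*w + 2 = 4*w + 20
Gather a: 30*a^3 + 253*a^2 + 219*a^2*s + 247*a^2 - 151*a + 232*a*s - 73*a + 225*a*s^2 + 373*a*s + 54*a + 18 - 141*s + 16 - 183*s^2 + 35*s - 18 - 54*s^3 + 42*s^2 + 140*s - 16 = 30*a^3 + a^2*(219*s + 500) + a*(225*s^2 + 605*s - 170) - 54*s^3 - 141*s^2 + 34*s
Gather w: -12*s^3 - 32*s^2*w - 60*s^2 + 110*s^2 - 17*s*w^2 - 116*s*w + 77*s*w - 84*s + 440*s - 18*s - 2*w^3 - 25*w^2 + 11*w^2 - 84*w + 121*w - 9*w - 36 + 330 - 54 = -12*s^3 + 50*s^2 + 338*s - 2*w^3 + w^2*(-17*s - 14) + w*(-32*s^2 - 39*s + 28) + 240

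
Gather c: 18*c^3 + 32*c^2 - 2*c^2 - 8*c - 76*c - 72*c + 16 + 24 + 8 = 18*c^3 + 30*c^2 - 156*c + 48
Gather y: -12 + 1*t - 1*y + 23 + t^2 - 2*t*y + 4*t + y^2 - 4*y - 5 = t^2 + 5*t + y^2 + y*(-2*t - 5) + 6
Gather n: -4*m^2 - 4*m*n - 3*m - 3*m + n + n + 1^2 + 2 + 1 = -4*m^2 - 6*m + n*(2 - 4*m) + 4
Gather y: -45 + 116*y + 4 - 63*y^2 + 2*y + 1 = -63*y^2 + 118*y - 40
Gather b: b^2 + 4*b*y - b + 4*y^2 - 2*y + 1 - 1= b^2 + b*(4*y - 1) + 4*y^2 - 2*y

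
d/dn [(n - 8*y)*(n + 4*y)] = 2*n - 4*y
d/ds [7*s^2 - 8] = 14*s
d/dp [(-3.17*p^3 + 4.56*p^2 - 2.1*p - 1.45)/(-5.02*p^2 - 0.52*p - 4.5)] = (15.9134*p^4 + 3.2968*p^3 + 29.8818*p^2 - 55.598*p + 8.696)/(25.2004*p^4 + 5.2208*p^3 + 45.4504*p^2 + 4.68*p + 20.25)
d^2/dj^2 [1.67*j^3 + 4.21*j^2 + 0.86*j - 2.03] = 10.02*j + 8.42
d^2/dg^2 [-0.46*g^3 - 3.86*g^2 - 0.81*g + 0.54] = -2.76*g - 7.72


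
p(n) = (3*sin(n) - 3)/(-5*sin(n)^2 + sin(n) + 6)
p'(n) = (10*sin(n)*cos(n) - cos(n))*(3*sin(n) - 3)/(-5*sin(n)^2 + sin(n) + 6)^2 + 3*cos(n)/(-5*sin(n)^2 + sin(n) + 6)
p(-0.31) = -0.75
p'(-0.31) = 1.10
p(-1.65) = -173.97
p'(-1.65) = -4391.19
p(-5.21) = -0.12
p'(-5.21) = 0.33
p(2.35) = -0.21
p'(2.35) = -0.29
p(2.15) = -0.15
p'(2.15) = -0.31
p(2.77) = -0.33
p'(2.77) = -0.35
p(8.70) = -0.23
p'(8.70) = -0.29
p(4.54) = -36.77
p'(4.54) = -425.88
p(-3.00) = -0.59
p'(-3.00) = -0.76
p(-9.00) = -0.89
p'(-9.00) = -1.46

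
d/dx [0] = 0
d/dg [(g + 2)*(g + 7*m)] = 2*g + 7*m + 2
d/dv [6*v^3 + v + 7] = 18*v^2 + 1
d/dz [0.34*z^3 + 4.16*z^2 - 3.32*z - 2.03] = 1.02*z^2 + 8.32*z - 3.32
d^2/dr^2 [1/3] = 0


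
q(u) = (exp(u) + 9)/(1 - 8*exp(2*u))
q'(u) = exp(u)/(1 - 8*exp(2*u)) + 16*(exp(u) + 9)*exp(2*u)/(1 - 8*exp(2*u))^2 = (16*(exp(u) + 9)*exp(u) - 8*exp(2*u) + 1)*exp(u)/(8*exp(2*u) - 1)^2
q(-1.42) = 17.35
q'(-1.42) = 30.91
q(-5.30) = 9.01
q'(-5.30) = 0.01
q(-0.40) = -3.73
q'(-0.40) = 10.07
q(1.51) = -0.08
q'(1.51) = 0.14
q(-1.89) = 11.20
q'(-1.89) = 5.19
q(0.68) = -0.36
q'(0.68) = 0.69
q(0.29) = -0.78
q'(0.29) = 1.57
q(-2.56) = 9.53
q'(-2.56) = 1.04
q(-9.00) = 9.00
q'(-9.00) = 0.00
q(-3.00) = 9.23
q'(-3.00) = 0.42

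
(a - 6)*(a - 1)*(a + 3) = a^3 - 4*a^2 - 15*a + 18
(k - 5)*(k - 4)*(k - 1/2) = k^3 - 19*k^2/2 + 49*k/2 - 10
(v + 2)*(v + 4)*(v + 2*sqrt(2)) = v^3 + 2*sqrt(2)*v^2 + 6*v^2 + 8*v + 12*sqrt(2)*v + 16*sqrt(2)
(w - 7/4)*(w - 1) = w^2 - 11*w/4 + 7/4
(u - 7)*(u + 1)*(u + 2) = u^3 - 4*u^2 - 19*u - 14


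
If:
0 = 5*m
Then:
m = 0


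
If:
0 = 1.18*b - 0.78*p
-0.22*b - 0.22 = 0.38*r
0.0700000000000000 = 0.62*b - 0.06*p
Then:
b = 0.13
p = 0.20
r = -0.66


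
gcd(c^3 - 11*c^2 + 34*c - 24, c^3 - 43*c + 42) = c^2 - 7*c + 6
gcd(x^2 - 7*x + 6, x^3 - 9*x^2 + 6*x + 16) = 1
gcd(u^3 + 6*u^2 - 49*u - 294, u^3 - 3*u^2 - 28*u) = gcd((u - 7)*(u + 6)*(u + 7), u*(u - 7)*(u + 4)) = u - 7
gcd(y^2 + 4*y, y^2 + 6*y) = y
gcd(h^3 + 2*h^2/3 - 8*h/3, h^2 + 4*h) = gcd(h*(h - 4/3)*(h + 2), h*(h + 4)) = h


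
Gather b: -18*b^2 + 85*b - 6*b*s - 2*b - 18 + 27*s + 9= -18*b^2 + b*(83 - 6*s) + 27*s - 9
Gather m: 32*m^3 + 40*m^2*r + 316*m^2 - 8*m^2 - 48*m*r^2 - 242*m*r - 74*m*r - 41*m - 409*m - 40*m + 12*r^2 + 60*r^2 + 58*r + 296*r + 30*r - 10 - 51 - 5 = 32*m^3 + m^2*(40*r + 308) + m*(-48*r^2 - 316*r - 490) + 72*r^2 + 384*r - 66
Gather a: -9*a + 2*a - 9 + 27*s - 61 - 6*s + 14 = -7*a + 21*s - 56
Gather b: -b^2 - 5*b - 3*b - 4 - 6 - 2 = -b^2 - 8*b - 12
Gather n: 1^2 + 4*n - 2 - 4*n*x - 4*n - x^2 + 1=-4*n*x - x^2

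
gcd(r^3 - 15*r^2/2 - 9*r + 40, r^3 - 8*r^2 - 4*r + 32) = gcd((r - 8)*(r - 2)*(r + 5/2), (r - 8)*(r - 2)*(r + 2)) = r^2 - 10*r + 16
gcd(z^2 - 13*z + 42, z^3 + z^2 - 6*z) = 1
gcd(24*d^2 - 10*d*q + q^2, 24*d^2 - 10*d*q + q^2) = 24*d^2 - 10*d*q + q^2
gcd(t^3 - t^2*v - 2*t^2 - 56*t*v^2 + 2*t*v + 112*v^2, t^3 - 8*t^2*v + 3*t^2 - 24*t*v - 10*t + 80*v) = t^2 - 8*t*v - 2*t + 16*v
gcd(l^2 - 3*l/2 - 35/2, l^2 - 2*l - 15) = l - 5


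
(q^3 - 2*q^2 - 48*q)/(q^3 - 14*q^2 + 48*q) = (q + 6)/(q - 6)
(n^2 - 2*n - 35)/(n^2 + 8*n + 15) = (n - 7)/(n + 3)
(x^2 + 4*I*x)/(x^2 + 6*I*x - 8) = x/(x + 2*I)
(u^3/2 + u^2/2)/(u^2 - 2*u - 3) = u^2/(2*(u - 3))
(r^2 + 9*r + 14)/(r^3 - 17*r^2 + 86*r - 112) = (r^2 + 9*r + 14)/(r^3 - 17*r^2 + 86*r - 112)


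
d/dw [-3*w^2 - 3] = -6*w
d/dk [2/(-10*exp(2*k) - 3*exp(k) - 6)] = (40*exp(k) + 6)*exp(k)/(10*exp(2*k) + 3*exp(k) + 6)^2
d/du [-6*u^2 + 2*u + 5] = 2 - 12*u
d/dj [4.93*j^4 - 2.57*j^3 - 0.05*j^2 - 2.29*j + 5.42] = 19.72*j^3 - 7.71*j^2 - 0.1*j - 2.29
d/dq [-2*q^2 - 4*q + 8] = -4*q - 4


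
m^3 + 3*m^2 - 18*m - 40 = (m - 4)*(m + 2)*(m + 5)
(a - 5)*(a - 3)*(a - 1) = a^3 - 9*a^2 + 23*a - 15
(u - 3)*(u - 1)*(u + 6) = u^3 + 2*u^2 - 21*u + 18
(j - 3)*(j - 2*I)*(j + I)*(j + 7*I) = j^4 - 3*j^3 + 6*I*j^3 + 9*j^2 - 18*I*j^2 - 27*j + 14*I*j - 42*I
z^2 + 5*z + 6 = (z + 2)*(z + 3)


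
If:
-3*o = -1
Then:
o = 1/3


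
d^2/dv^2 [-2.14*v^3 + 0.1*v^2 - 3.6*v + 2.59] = 0.2 - 12.84*v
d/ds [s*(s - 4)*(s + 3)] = 3*s^2 - 2*s - 12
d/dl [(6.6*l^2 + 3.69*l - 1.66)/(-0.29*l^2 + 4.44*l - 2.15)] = (30.3741*l^2 - 29.3428*l - 0.563099999999999)/(0.0841*l^4 - 2.5752*l^3 + 20.9606*l^2 - 19.092*l + 4.6225)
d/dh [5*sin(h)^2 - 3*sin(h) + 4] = (10*sin(h) - 3)*cos(h)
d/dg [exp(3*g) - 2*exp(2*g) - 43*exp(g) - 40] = (3*exp(2*g) - 4*exp(g) - 43)*exp(g)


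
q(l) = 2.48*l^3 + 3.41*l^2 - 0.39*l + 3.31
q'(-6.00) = 226.53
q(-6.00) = -407.27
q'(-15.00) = 1571.31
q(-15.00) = -7593.59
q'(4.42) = 175.11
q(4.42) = 282.36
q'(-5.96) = 223.24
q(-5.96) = -398.27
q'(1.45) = 25.14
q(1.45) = 17.47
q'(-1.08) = 0.92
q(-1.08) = 4.58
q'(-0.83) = -0.93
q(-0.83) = 4.56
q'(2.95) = 84.48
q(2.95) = 95.50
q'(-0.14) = -1.20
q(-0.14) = 3.42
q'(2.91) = 82.46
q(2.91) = 92.16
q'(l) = 7.44*l^2 + 6.82*l - 0.39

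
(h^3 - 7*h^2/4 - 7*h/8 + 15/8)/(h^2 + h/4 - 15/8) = (2*h^2 - h - 3)/(2*h + 3)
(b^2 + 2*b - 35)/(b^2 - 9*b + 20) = (b + 7)/(b - 4)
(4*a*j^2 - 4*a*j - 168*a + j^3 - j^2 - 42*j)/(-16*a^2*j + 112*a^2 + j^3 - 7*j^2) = (-j - 6)/(4*a - j)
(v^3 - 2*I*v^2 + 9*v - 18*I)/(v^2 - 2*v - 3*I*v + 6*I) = (v^2 + I*v + 6)/(v - 2)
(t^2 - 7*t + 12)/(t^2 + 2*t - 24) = (t - 3)/(t + 6)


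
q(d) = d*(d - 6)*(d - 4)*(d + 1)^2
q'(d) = d*(d - 6)*(d - 4)*(2*d + 2) + d*(d - 6)*(d + 1)^2 + d*(d - 4)*(d + 1)^2 + (d - 6)*(d - 4)*(d + 1)^2 = 5*d^4 - 32*d^3 + 15*d^2 + 76*d + 24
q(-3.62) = -1821.55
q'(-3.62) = 2322.09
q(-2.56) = -349.84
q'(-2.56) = 679.36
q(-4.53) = -5070.20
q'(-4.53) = 5067.78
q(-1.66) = -31.35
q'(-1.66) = 123.52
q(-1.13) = -0.70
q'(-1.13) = 11.60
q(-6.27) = -21943.39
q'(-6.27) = 15752.43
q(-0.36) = -4.09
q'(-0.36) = 0.16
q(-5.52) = -12368.17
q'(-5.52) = 10086.05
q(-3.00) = -756.00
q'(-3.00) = 1200.00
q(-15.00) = -1173060.00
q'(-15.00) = 363384.00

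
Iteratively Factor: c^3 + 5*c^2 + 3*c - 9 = (c - 1)*(c^2 + 6*c + 9) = (c - 1)*(c + 3)*(c + 3)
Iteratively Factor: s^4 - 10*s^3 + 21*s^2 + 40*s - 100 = (s - 2)*(s^3 - 8*s^2 + 5*s + 50) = (s - 2)*(s + 2)*(s^2 - 10*s + 25) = (s - 5)*(s - 2)*(s + 2)*(s - 5)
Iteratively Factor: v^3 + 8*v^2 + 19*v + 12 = (v + 4)*(v^2 + 4*v + 3) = (v + 1)*(v + 4)*(v + 3)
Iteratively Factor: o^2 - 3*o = (o - 3)*(o)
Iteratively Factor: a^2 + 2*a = (a)*(a + 2)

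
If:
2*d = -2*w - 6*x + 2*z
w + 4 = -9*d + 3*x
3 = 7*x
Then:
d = -z/8 - 5/28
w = 9*z/8 - 31/28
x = 3/7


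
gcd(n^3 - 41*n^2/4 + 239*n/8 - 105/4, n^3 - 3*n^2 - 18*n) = n - 6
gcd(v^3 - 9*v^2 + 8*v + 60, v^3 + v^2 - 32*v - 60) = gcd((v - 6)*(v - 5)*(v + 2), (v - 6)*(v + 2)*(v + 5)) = v^2 - 4*v - 12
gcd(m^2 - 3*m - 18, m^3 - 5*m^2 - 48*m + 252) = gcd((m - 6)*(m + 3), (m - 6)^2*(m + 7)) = m - 6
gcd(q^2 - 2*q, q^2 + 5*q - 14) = q - 2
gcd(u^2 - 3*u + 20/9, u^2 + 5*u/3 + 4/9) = 1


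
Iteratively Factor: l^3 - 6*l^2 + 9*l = (l)*(l^2 - 6*l + 9) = l*(l - 3)*(l - 3)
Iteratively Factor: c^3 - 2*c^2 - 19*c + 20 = (c - 1)*(c^2 - c - 20) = (c - 1)*(c + 4)*(c - 5)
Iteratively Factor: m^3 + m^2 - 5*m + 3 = (m - 1)*(m^2 + 2*m - 3) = (m - 1)^2*(m + 3)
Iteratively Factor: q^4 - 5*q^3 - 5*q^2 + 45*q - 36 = (q - 3)*(q^3 - 2*q^2 - 11*q + 12) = (q - 3)*(q - 1)*(q^2 - q - 12) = (q - 3)*(q - 1)*(q + 3)*(q - 4)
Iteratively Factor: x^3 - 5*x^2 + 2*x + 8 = (x - 4)*(x^2 - x - 2) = (x - 4)*(x - 2)*(x + 1)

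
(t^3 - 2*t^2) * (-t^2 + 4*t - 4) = -t^5 + 6*t^4 - 12*t^3 + 8*t^2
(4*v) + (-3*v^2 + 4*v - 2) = -3*v^2 + 8*v - 2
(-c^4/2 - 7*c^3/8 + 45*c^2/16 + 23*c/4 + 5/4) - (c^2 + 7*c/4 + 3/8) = -c^4/2 - 7*c^3/8 + 29*c^2/16 + 4*c + 7/8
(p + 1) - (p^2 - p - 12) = -p^2 + 2*p + 13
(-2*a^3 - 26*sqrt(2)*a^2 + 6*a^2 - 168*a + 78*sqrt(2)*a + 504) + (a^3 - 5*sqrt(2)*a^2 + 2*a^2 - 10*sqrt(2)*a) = -a^3 - 31*sqrt(2)*a^2 + 8*a^2 - 168*a + 68*sqrt(2)*a + 504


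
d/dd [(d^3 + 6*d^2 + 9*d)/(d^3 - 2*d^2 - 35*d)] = 8*(-d^2 - 11*d - 24)/(d^4 - 4*d^3 - 66*d^2 + 140*d + 1225)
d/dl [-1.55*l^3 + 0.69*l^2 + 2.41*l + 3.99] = -4.65*l^2 + 1.38*l + 2.41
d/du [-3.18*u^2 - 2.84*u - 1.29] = -6.36*u - 2.84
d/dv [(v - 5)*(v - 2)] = 2*v - 7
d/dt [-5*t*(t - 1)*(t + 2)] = -15*t^2 - 10*t + 10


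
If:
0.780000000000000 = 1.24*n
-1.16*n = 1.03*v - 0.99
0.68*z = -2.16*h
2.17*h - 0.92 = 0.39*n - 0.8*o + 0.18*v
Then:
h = -0.314814814814815*z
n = 0.63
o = 0.853935185185185*z + 1.51351980895709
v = 0.25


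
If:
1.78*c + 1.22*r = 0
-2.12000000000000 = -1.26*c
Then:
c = 1.68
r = -2.45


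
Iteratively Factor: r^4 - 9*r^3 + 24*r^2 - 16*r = (r)*(r^3 - 9*r^2 + 24*r - 16) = r*(r - 1)*(r^2 - 8*r + 16) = r*(r - 4)*(r - 1)*(r - 4)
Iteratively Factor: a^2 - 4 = (a + 2)*(a - 2)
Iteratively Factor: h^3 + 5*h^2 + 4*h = (h)*(h^2 + 5*h + 4) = h*(h + 4)*(h + 1)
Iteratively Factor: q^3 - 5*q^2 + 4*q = (q - 1)*(q^2 - 4*q) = q*(q - 1)*(q - 4)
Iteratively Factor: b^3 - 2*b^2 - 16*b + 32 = (b + 4)*(b^2 - 6*b + 8) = (b - 2)*(b + 4)*(b - 4)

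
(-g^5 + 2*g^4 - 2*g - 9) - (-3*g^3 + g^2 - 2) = -g^5 + 2*g^4 + 3*g^3 - g^2 - 2*g - 7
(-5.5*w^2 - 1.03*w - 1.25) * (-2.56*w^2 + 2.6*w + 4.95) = 14.08*w^4 - 11.6632*w^3 - 26.703*w^2 - 8.3485*w - 6.1875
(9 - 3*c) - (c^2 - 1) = -c^2 - 3*c + 10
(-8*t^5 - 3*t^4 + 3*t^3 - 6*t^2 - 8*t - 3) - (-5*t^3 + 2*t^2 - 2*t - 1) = -8*t^5 - 3*t^4 + 8*t^3 - 8*t^2 - 6*t - 2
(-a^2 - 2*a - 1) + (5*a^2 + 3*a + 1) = 4*a^2 + a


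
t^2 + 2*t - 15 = (t - 3)*(t + 5)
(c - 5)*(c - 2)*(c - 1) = c^3 - 8*c^2 + 17*c - 10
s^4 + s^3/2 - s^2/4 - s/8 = s*(s - 1/2)*(s + 1/2)^2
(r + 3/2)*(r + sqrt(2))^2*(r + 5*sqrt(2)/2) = r^4 + 3*r^3/2 + 9*sqrt(2)*r^3/2 + 27*sqrt(2)*r^2/4 + 12*r^2 + 5*sqrt(2)*r + 18*r + 15*sqrt(2)/2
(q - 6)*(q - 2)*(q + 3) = q^3 - 5*q^2 - 12*q + 36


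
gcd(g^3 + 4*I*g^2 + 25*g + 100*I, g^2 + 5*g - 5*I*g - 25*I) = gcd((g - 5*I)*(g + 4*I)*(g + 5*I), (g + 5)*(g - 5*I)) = g - 5*I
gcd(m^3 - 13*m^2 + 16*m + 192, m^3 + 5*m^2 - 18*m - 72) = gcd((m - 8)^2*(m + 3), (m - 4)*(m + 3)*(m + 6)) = m + 3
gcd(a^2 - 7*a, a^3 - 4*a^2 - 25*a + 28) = a - 7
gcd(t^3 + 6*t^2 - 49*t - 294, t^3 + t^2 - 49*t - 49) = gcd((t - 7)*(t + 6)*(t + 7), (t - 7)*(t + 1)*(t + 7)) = t^2 - 49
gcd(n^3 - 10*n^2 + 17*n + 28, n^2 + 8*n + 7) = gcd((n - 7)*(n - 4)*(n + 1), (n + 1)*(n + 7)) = n + 1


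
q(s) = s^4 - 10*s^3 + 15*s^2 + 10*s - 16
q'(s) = 4*s^3 - 30*s^2 + 30*s + 10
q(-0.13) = -17.02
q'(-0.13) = 5.58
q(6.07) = -281.57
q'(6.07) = -18.65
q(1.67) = 3.74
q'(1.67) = -4.94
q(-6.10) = 4135.54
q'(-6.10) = -2197.22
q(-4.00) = 1080.00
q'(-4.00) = -846.00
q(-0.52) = -15.66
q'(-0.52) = -14.27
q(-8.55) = 12589.28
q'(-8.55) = -4939.68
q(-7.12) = 6852.58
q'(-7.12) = -3168.21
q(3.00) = -40.00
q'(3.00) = -62.00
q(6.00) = -280.00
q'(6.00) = -26.00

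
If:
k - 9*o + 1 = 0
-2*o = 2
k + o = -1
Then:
No Solution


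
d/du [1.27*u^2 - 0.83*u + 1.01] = 2.54*u - 0.83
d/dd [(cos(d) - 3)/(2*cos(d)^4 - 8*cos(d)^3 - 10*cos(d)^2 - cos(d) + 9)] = (3*(1 - cos(2*d))^2/2 + 30*cos(d) + 37*cos(2*d) - 10*cos(3*d) + 25)*sin(d)/(-2*cos(d)^4 + 8*cos(d)^3 + 10*cos(d)^2 + cos(d) - 9)^2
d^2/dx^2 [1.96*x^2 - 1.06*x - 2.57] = 3.92000000000000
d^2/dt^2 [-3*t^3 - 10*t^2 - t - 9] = -18*t - 20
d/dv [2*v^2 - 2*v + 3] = 4*v - 2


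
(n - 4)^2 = n^2 - 8*n + 16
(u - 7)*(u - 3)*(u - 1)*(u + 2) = u^4 - 9*u^3 + 9*u^2 + 41*u - 42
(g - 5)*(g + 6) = g^2 + g - 30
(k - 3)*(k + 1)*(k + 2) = k^3 - 7*k - 6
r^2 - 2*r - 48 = (r - 8)*(r + 6)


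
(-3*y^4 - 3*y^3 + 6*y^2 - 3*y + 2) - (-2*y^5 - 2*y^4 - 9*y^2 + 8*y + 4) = 2*y^5 - y^4 - 3*y^3 + 15*y^2 - 11*y - 2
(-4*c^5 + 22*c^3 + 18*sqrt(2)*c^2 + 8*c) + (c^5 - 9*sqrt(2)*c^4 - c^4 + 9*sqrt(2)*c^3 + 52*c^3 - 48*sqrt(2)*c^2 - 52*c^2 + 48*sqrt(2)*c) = -3*c^5 - 9*sqrt(2)*c^4 - c^4 + 9*sqrt(2)*c^3 + 74*c^3 - 52*c^2 - 30*sqrt(2)*c^2 + 8*c + 48*sqrt(2)*c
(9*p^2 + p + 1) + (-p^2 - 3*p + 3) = 8*p^2 - 2*p + 4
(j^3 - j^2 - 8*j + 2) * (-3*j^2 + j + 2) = -3*j^5 + 4*j^4 + 25*j^3 - 16*j^2 - 14*j + 4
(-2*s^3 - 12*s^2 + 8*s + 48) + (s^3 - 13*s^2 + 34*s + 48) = -s^3 - 25*s^2 + 42*s + 96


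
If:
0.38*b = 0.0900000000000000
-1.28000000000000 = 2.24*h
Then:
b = 0.24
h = -0.57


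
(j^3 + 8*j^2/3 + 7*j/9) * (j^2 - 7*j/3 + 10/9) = j^5 + j^4/3 - 13*j^3/3 + 31*j^2/27 + 70*j/81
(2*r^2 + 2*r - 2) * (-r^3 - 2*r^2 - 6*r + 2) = -2*r^5 - 6*r^4 - 14*r^3 - 4*r^2 + 16*r - 4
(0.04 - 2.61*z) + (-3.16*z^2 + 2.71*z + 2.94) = -3.16*z^2 + 0.1*z + 2.98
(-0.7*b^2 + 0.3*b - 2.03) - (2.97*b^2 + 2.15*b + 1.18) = -3.67*b^2 - 1.85*b - 3.21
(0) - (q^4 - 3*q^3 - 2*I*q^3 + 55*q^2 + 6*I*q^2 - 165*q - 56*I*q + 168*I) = -q^4 + 3*q^3 + 2*I*q^3 - 55*q^2 - 6*I*q^2 + 165*q + 56*I*q - 168*I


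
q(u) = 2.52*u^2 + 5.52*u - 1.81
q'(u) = 5.04*u + 5.52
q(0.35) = 0.43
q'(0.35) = 7.28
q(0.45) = 1.18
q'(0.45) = 7.79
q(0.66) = 2.93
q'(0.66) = 8.85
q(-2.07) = -2.44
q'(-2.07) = -4.91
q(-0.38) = -3.54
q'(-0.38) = 3.60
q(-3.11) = 5.40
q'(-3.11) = -10.15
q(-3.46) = 9.26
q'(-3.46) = -11.92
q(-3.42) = 8.79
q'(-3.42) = -11.72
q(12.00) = 427.31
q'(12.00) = 66.00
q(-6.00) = 55.79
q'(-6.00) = -24.72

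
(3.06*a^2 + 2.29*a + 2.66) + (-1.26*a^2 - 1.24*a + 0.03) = 1.8*a^2 + 1.05*a + 2.69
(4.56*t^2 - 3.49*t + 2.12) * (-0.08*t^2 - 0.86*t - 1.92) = -0.3648*t^4 - 3.6424*t^3 - 5.9234*t^2 + 4.8776*t - 4.0704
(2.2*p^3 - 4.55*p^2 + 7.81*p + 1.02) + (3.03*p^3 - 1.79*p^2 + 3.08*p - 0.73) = 5.23*p^3 - 6.34*p^2 + 10.89*p + 0.29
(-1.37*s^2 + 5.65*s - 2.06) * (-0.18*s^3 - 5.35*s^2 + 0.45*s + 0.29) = 0.2466*s^5 + 6.3125*s^4 - 30.4732*s^3 + 13.1662*s^2 + 0.7115*s - 0.5974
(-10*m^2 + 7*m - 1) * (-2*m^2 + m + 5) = 20*m^4 - 24*m^3 - 41*m^2 + 34*m - 5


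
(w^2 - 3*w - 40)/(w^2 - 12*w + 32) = (w + 5)/(w - 4)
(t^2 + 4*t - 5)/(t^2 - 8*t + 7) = (t + 5)/(t - 7)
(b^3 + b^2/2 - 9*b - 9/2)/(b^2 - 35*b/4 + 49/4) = 2*(2*b^3 + b^2 - 18*b - 9)/(4*b^2 - 35*b + 49)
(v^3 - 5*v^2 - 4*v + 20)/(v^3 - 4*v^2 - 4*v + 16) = (v - 5)/(v - 4)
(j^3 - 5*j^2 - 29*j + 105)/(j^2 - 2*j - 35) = j - 3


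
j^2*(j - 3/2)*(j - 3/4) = j^4 - 9*j^3/4 + 9*j^2/8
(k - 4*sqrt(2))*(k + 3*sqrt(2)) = k^2 - sqrt(2)*k - 24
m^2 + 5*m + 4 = (m + 1)*(m + 4)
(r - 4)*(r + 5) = r^2 + r - 20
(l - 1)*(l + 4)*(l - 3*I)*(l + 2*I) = l^4 + 3*l^3 - I*l^3 + 2*l^2 - 3*I*l^2 + 18*l + 4*I*l - 24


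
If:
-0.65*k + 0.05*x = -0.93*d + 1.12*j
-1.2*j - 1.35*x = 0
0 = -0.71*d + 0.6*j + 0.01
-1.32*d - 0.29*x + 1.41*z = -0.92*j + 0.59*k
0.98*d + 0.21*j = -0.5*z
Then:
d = -0.01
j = -0.03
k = 0.04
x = 0.02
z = 0.03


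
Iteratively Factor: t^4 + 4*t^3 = (t + 4)*(t^3) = t*(t + 4)*(t^2) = t^2*(t + 4)*(t)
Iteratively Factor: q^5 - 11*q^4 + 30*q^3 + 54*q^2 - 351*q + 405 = (q - 5)*(q^4 - 6*q^3 + 54*q - 81) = (q - 5)*(q - 3)*(q^3 - 3*q^2 - 9*q + 27) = (q - 5)*(q - 3)^2*(q^2 - 9) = (q - 5)*(q - 3)^2*(q + 3)*(q - 3)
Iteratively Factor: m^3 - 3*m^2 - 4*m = (m - 4)*(m^2 + m) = (m - 4)*(m + 1)*(m)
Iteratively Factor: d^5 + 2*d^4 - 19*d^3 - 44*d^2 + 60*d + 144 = (d + 3)*(d^4 - d^3 - 16*d^2 + 4*d + 48) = (d - 2)*(d + 3)*(d^3 + d^2 - 14*d - 24) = (d - 2)*(d + 3)^2*(d^2 - 2*d - 8) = (d - 4)*(d - 2)*(d + 3)^2*(d + 2)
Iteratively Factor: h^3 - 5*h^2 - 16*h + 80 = (h - 5)*(h^2 - 16) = (h - 5)*(h - 4)*(h + 4)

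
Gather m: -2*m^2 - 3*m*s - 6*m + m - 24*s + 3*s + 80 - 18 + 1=-2*m^2 + m*(-3*s - 5) - 21*s + 63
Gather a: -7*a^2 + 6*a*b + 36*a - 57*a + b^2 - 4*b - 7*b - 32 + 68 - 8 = -7*a^2 + a*(6*b - 21) + b^2 - 11*b + 28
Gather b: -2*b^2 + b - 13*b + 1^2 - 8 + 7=-2*b^2 - 12*b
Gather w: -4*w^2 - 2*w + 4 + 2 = -4*w^2 - 2*w + 6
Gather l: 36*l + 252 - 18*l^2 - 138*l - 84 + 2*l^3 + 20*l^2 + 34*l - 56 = 2*l^3 + 2*l^2 - 68*l + 112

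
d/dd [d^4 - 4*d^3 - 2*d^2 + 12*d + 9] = 4*d^3 - 12*d^2 - 4*d + 12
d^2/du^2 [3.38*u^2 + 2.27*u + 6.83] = 6.76000000000000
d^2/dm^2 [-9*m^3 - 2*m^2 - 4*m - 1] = -54*m - 4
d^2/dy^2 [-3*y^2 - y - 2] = -6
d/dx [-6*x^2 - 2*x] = -12*x - 2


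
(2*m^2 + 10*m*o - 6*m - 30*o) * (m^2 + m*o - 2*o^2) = 2*m^4 + 12*m^3*o - 6*m^3 + 6*m^2*o^2 - 36*m^2*o - 20*m*o^3 - 18*m*o^2 + 60*o^3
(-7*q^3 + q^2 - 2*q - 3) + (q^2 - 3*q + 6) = -7*q^3 + 2*q^2 - 5*q + 3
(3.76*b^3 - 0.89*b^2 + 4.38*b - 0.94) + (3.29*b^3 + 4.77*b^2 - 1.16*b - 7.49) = 7.05*b^3 + 3.88*b^2 + 3.22*b - 8.43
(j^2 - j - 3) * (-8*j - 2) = -8*j^3 + 6*j^2 + 26*j + 6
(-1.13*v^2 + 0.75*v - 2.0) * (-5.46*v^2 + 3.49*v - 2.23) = 6.1698*v^4 - 8.0387*v^3 + 16.0574*v^2 - 8.6525*v + 4.46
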